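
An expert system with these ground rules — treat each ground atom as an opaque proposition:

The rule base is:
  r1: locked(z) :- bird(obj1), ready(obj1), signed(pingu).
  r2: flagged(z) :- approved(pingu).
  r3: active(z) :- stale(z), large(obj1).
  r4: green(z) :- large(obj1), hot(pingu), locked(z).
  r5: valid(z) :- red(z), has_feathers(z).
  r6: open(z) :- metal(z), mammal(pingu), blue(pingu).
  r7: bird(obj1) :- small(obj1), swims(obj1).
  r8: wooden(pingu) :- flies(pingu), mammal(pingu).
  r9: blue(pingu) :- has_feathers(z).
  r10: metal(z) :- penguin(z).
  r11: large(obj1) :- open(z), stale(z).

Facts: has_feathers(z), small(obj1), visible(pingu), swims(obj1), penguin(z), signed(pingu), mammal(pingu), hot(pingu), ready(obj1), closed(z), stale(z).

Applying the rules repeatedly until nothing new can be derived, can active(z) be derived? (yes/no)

yes

[1] r7 [bird(obj1) :- small(obj1), swims(obj1).]; r9 [blue(pingu) :- has_feathers(z).]; r10 [metal(z) :- penguin(z).]. ⇒ new: bird(obj1), blue(pingu), metal(z).
[2] r1 [locked(z) :- bird(obj1), ready(obj1), signed(pingu).]; r6 [open(z) :- metal(z), mammal(pingu), blue(pingu).]. ⇒ new: locked(z), open(z).
[3] r11 [large(obj1) :- open(z), stale(z).]. ⇒ new: large(obj1).
[4] r3 [active(z) :- stale(z), large(obj1).]; r4 [green(z) :- large(obj1), hot(pingu), locked(z).]. ⇒ new: active(z), green(z).
active(z) appears in round 4, so it is derivable.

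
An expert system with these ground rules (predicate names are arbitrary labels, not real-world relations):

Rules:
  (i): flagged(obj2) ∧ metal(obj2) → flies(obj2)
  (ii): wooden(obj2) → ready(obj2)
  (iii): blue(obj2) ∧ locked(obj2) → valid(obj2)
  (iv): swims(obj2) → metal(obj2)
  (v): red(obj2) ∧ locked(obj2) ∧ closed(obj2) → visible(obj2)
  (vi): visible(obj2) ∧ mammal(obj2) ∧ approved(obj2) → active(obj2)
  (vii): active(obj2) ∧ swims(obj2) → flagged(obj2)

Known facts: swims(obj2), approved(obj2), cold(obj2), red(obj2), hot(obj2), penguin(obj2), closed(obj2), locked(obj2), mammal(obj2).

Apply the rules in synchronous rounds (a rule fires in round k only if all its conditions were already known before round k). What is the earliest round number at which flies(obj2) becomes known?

4

[1] (iv) [swims(obj2) → metal(obj2)]; (v) [red(obj2) ∧ locked(obj2) ∧ closed(obj2) → visible(obj2)]. ⇒ new: metal(obj2), visible(obj2).
[2] (vi) [visible(obj2) ∧ mammal(obj2) ∧ approved(obj2) → active(obj2)]. ⇒ new: active(obj2).
[3] (vii) [active(obj2) ∧ swims(obj2) → flagged(obj2)]. ⇒ new: flagged(obj2).
[4] (i) [flagged(obj2) ∧ metal(obj2) → flies(obj2)]. ⇒ new: flies(obj2).
flies(obj2) first appears in round 4.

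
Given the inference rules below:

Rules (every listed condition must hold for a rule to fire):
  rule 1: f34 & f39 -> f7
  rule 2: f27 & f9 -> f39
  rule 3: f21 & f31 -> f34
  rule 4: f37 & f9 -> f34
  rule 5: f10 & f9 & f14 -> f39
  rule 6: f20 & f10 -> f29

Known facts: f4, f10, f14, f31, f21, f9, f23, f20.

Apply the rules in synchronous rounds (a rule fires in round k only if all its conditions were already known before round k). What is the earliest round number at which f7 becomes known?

[1] rule 3 [f21 & f31 -> f34]; rule 5 [f10 & f9 & f14 -> f39]; rule 6 [f20 & f10 -> f29]. ⇒ new: f34, f39, f29.
[2] rule 1 [f34 & f39 -> f7]. ⇒ new: f7.
f7 first appears in round 2.

2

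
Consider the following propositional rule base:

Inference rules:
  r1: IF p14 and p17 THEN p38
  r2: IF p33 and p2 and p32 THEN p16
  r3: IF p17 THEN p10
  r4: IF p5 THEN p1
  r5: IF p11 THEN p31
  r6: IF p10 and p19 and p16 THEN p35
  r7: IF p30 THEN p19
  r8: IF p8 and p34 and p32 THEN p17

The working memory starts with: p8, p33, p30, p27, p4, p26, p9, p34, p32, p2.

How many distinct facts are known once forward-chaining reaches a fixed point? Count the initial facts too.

Round 1 — r2, r7, r8, derive p16, p19, p17.
Round 2 — r3, derive p10.
Round 3 — r6, derive p35.
Closure: {p10, p16, p17, p19, p2, p26, p27, p30, p32, p33, p34, p35, p4, p8, p9} — 15 facts.

15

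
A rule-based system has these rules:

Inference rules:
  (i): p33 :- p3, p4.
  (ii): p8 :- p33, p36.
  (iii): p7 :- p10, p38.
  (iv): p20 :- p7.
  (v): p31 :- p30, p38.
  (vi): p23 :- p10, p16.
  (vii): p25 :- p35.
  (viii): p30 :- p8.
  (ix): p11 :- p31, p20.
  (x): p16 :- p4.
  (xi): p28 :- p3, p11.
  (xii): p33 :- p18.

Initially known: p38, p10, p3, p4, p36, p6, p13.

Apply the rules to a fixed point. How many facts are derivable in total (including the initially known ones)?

Round 1: (i) [p33 :- p3, p4.]; (iii) [p7 :- p10, p38.]; (x) [p16 :- p4.]. New: p33, p7, p16.
Round 2: (ii) [p8 :- p33, p36.]; (iv) [p20 :- p7.]; (vi) [p23 :- p10, p16.]. New: p8, p20, p23.
Round 3: (viii) [p30 :- p8.]. New: p30.
Round 4: (v) [p31 :- p30, p38.]. New: p31.
Round 5: (ix) [p11 :- p31, p20.]. New: p11.
Round 6: (xi) [p28 :- p3, p11.]. New: p28.
Closure: {p10, p11, p13, p16, p20, p23, p28, p3, p30, p31, p33, p36, p38, p4, p6, p7, p8} — 17 facts.

17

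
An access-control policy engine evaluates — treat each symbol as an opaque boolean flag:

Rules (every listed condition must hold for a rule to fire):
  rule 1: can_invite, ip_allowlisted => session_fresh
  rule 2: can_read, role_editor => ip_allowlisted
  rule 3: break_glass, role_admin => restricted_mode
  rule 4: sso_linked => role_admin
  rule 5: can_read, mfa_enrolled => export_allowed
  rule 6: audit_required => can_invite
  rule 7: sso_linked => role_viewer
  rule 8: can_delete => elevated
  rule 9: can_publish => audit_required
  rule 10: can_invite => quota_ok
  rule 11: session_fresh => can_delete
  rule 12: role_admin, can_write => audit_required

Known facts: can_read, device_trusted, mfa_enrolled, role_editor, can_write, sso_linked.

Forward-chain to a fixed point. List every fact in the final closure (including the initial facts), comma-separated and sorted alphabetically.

audit_required, can_delete, can_invite, can_read, can_write, device_trusted, elevated, export_allowed, ip_allowlisted, mfa_enrolled, quota_ok, role_admin, role_editor, role_viewer, session_fresh, sso_linked

[1] rule 2 [can_read, role_editor => ip_allowlisted]; rule 4 [sso_linked => role_admin]; rule 5 [can_read, mfa_enrolled => export_allowed]; rule 7 [sso_linked => role_viewer]. ⇒ new: ip_allowlisted, role_admin, export_allowed, role_viewer.
[2] rule 12 [role_admin, can_write => audit_required]. ⇒ new: audit_required.
[3] rule 6 [audit_required => can_invite]. ⇒ new: can_invite.
[4] rule 1 [can_invite, ip_allowlisted => session_fresh]; rule 10 [can_invite => quota_ok]. ⇒ new: session_fresh, quota_ok.
[5] rule 11 [session_fresh => can_delete]. ⇒ new: can_delete.
[6] rule 8 [can_delete => elevated]. ⇒ new: elevated.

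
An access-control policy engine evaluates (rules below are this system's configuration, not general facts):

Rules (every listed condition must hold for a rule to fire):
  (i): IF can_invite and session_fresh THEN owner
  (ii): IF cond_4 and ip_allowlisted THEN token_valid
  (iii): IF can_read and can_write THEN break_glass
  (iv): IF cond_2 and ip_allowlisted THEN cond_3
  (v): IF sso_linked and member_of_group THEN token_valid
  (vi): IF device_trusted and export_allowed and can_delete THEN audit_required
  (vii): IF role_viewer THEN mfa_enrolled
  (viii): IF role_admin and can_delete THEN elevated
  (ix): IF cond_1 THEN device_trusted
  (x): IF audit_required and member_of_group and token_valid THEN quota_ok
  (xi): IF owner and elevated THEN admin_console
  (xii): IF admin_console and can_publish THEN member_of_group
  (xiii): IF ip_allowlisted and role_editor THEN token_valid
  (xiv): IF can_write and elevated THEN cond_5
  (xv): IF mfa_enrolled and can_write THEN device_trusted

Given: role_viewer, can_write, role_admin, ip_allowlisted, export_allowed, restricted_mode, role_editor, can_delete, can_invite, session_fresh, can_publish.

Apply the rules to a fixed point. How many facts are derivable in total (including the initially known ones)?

21

Round 1: (i) [IF can_invite and session_fresh THEN owner]; (vii) [IF role_viewer THEN mfa_enrolled]; (viii) [IF role_admin and can_delete THEN elevated]; (xiii) [IF ip_allowlisted and role_editor THEN token_valid]. Adds owner, mfa_enrolled, elevated, token_valid.
Round 2: (xi) [IF owner and elevated THEN admin_console]; (xiv) [IF can_write and elevated THEN cond_5]; (xv) [IF mfa_enrolled and can_write THEN device_trusted]. Adds admin_console, cond_5, device_trusted.
Round 3: (vi) [IF device_trusted and export_allowed and can_delete THEN audit_required]; (xii) [IF admin_console and can_publish THEN member_of_group]. Adds audit_required, member_of_group.
Round 4: (x) [IF audit_required and member_of_group and token_valid THEN quota_ok]. Adds quota_ok.
Closure: {admin_console, audit_required, can_delete, can_invite, can_publish, can_write, cond_5, device_trusted, elevated, export_allowed, ip_allowlisted, member_of_group, mfa_enrolled, owner, quota_ok, restricted_mode, role_admin, role_editor, role_viewer, session_fresh, token_valid} — 21 facts.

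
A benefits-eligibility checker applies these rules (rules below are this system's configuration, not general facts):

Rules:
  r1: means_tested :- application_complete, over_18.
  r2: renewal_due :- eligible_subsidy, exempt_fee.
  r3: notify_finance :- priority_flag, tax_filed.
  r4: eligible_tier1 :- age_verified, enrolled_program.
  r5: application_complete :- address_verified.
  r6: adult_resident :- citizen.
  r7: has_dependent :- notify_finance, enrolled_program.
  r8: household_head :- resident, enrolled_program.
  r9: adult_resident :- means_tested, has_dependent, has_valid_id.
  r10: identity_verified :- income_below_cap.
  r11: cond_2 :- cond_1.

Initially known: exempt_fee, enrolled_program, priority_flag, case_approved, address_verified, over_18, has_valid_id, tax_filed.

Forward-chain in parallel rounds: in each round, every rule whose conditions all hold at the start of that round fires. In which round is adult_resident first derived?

3

[1] r3 [notify_finance :- priority_flag, tax_filed.]; r5 [application_complete :- address_verified.]. ⇒ new: notify_finance, application_complete.
[2] r1 [means_tested :- application_complete, over_18.]; r7 [has_dependent :- notify_finance, enrolled_program.]. ⇒ new: means_tested, has_dependent.
[3] r9 [adult_resident :- means_tested, has_dependent, has_valid_id.]. ⇒ new: adult_resident.
adult_resident first appears in round 3.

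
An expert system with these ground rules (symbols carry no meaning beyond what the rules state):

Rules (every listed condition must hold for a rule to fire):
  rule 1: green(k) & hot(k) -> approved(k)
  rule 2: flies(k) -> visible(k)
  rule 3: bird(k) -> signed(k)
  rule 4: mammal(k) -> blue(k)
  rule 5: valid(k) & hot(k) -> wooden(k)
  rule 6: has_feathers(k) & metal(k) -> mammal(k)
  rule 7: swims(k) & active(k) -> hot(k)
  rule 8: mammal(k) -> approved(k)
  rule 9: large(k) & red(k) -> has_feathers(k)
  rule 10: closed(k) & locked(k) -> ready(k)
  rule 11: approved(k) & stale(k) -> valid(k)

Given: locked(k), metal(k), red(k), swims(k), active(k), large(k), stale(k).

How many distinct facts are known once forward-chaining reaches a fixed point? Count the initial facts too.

14

Round 1: rule 7 [swims(k) & active(k) -> hot(k)]; rule 9 [large(k) & red(k) -> has_feathers(k)]. New: hot(k), has_feathers(k).
Round 2: rule 6 [has_feathers(k) & metal(k) -> mammal(k)]. New: mammal(k).
Round 3: rule 4 [mammal(k) -> blue(k)]; rule 8 [mammal(k) -> approved(k)]. New: blue(k), approved(k).
Round 4: rule 11 [approved(k) & stale(k) -> valid(k)]. New: valid(k).
Round 5: rule 5 [valid(k) & hot(k) -> wooden(k)]. New: wooden(k).
Closure: {active(k), approved(k), blue(k), has_feathers(k), hot(k), large(k), locked(k), mammal(k), metal(k), red(k), stale(k), swims(k), valid(k), wooden(k)} — 14 facts.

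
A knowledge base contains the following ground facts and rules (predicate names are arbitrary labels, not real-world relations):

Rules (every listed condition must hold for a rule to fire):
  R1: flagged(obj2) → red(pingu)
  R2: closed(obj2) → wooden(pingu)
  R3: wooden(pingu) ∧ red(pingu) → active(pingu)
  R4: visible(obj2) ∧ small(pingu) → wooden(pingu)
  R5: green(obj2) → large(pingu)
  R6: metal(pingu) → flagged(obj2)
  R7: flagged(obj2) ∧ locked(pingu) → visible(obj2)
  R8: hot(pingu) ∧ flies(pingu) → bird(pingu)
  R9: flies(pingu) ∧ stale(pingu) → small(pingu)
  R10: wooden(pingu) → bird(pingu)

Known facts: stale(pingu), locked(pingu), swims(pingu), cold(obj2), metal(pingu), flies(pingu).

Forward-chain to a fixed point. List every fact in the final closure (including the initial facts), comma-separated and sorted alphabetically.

Round 1 fires R6, R9, giving flagged(obj2), small(pingu).
Round 2 fires R1, R7, giving red(pingu), visible(obj2).
Round 3 fires R4, giving wooden(pingu).
Round 4 fires R3, R10, giving active(pingu), bird(pingu).

active(pingu), bird(pingu), cold(obj2), flagged(obj2), flies(pingu), locked(pingu), metal(pingu), red(pingu), small(pingu), stale(pingu), swims(pingu), visible(obj2), wooden(pingu)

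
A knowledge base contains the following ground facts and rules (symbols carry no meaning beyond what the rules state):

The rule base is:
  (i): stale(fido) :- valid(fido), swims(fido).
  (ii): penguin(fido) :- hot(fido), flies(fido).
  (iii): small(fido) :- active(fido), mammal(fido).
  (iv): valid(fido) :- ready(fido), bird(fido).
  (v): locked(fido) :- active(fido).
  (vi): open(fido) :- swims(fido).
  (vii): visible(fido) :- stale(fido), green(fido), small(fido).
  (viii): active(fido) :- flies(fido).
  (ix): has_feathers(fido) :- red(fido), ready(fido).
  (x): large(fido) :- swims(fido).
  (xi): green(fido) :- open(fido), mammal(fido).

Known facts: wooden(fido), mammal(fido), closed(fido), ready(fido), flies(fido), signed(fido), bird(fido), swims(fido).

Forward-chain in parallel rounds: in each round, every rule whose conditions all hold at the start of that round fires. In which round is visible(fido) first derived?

Round 1 — (iv), (vi), (viii), (x), derive valid(fido), open(fido), active(fido), large(fido).
Round 2 — (i), (iii), (v), (xi), derive stale(fido), small(fido), locked(fido), green(fido).
Round 3 — (vii), derive visible(fido).
visible(fido) first appears in round 3.

3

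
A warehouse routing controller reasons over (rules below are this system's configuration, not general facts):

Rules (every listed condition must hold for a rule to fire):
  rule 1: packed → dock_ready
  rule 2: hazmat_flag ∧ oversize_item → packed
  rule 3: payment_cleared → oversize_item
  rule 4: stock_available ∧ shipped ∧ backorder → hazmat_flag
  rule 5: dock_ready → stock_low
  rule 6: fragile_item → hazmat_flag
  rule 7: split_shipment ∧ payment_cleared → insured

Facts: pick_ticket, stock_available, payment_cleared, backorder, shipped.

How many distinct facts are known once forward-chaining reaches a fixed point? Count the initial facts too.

10

Round 1 fires rule 3, rule 4, giving oversize_item, hazmat_flag.
Round 2 fires rule 2, giving packed.
Round 3 fires rule 1, giving dock_ready.
Round 4 fires rule 5, giving stock_low.
Closure: {backorder, dock_ready, hazmat_flag, oversize_item, packed, payment_cleared, pick_ticket, shipped, stock_available, stock_low} — 10 facts.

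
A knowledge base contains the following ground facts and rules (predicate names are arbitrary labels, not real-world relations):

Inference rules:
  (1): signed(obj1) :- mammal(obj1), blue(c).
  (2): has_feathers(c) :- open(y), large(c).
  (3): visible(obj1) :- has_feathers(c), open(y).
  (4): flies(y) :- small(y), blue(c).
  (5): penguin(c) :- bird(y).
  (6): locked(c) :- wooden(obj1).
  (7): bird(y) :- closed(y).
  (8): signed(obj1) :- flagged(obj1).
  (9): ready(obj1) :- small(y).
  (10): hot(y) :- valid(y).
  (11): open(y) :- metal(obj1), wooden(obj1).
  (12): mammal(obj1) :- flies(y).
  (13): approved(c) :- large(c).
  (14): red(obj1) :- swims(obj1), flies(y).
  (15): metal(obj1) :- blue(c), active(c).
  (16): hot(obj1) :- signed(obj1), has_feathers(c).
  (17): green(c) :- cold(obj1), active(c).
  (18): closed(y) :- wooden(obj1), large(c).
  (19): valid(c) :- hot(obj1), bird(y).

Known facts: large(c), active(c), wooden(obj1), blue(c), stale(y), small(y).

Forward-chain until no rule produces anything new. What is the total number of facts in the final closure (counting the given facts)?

21

[1] (4) [flies(y) :- small(y), blue(c).]; (6) [locked(c) :- wooden(obj1).]; (9) [ready(obj1) :- small(y).]; (13) [approved(c) :- large(c).]; (15) [metal(obj1) :- blue(c), active(c).]; (18) [closed(y) :- wooden(obj1), large(c).]. ⇒ new: flies(y), locked(c), ready(obj1), approved(c), metal(obj1), closed(y).
[2] (7) [bird(y) :- closed(y).]; (11) [open(y) :- metal(obj1), wooden(obj1).]; (12) [mammal(obj1) :- flies(y).]. ⇒ new: bird(y), open(y), mammal(obj1).
[3] (1) [signed(obj1) :- mammal(obj1), blue(c).]; (2) [has_feathers(c) :- open(y), large(c).]; (5) [penguin(c) :- bird(y).]. ⇒ new: signed(obj1), has_feathers(c), penguin(c).
[4] (3) [visible(obj1) :- has_feathers(c), open(y).]; (16) [hot(obj1) :- signed(obj1), has_feathers(c).]. ⇒ new: visible(obj1), hot(obj1).
[5] (19) [valid(c) :- hot(obj1), bird(y).]. ⇒ new: valid(c).
Closure: {active(c), approved(c), bird(y), blue(c), closed(y), flies(y), has_feathers(c), hot(obj1), large(c), locked(c), mammal(obj1), metal(obj1), open(y), penguin(c), ready(obj1), signed(obj1), small(y), stale(y), valid(c), visible(obj1), wooden(obj1)} — 21 facts.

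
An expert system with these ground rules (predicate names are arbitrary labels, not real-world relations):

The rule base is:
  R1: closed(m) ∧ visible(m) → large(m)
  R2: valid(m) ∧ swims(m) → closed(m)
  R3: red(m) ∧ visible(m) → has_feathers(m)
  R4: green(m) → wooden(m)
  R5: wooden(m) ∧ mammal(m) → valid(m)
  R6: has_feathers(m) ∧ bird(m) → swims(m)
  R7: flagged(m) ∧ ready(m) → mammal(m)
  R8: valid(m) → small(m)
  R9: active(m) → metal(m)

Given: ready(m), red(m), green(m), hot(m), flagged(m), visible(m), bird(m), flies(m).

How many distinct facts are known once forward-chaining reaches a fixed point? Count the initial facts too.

Round 1: R3 [red(m) ∧ visible(m) → has_feathers(m)]; R4 [green(m) → wooden(m)]; R7 [flagged(m) ∧ ready(m) → mammal(m)]. New: has_feathers(m), wooden(m), mammal(m).
Round 2: R5 [wooden(m) ∧ mammal(m) → valid(m)]; R6 [has_feathers(m) ∧ bird(m) → swims(m)]. New: valid(m), swims(m).
Round 3: R2 [valid(m) ∧ swims(m) → closed(m)]; R8 [valid(m) → small(m)]. New: closed(m), small(m).
Round 4: R1 [closed(m) ∧ visible(m) → large(m)]. New: large(m).
Closure: {bird(m), closed(m), flagged(m), flies(m), green(m), has_feathers(m), hot(m), large(m), mammal(m), ready(m), red(m), small(m), swims(m), valid(m), visible(m), wooden(m)} — 16 facts.

16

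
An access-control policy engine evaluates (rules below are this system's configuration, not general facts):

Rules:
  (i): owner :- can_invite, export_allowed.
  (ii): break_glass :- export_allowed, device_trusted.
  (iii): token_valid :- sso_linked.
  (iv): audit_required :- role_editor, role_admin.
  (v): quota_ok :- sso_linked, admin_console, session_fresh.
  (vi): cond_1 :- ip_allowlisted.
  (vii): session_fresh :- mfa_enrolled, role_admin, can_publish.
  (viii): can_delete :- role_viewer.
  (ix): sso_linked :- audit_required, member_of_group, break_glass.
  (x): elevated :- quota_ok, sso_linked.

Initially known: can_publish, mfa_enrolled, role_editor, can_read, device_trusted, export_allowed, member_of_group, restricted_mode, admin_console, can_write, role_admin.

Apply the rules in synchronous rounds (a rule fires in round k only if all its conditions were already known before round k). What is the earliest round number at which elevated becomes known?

4

[1] (ii) [break_glass :- export_allowed, device_trusted.]; (iv) [audit_required :- role_editor, role_admin.]; (vii) [session_fresh :- mfa_enrolled, role_admin, can_publish.]. ⇒ new: break_glass, audit_required, session_fresh.
[2] (ix) [sso_linked :- audit_required, member_of_group, break_glass.]. ⇒ new: sso_linked.
[3] (iii) [token_valid :- sso_linked.]; (v) [quota_ok :- sso_linked, admin_console, session_fresh.]. ⇒ new: token_valid, quota_ok.
[4] (x) [elevated :- quota_ok, sso_linked.]. ⇒ new: elevated.
elevated first appears in round 4.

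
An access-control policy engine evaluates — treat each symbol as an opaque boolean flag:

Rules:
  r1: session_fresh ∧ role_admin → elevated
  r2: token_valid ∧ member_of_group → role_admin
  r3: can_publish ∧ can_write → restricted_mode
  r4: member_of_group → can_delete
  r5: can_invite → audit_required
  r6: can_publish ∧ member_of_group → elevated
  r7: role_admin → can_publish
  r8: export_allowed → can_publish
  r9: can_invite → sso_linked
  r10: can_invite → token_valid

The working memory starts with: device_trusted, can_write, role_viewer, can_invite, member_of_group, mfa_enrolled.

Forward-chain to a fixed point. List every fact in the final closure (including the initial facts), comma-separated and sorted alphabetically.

Round 1: r4 [member_of_group → can_delete]; r5 [can_invite → audit_required]; r9 [can_invite → sso_linked]; r10 [can_invite → token_valid]. Adds can_delete, audit_required, sso_linked, token_valid.
Round 2: r2 [token_valid ∧ member_of_group → role_admin]. Adds role_admin.
Round 3: r7 [role_admin → can_publish]. Adds can_publish.
Round 4: r3 [can_publish ∧ can_write → restricted_mode]; r6 [can_publish ∧ member_of_group → elevated]. Adds restricted_mode, elevated.

audit_required, can_delete, can_invite, can_publish, can_write, device_trusted, elevated, member_of_group, mfa_enrolled, restricted_mode, role_admin, role_viewer, sso_linked, token_valid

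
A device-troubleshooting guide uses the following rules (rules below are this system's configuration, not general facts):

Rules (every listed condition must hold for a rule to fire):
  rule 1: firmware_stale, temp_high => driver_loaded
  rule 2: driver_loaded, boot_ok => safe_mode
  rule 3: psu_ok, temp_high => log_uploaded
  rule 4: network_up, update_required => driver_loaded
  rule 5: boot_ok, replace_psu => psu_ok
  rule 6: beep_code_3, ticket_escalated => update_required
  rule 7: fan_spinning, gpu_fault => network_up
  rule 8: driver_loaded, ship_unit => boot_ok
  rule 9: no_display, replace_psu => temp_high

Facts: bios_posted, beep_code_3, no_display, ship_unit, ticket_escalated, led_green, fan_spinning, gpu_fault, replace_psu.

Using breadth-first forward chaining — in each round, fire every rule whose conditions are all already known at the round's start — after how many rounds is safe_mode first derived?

4

Round 1: rule 6 [beep_code_3, ticket_escalated => update_required]; rule 7 [fan_spinning, gpu_fault => network_up]; rule 9 [no_display, replace_psu => temp_high]. Adds update_required, network_up, temp_high.
Round 2: rule 4 [network_up, update_required => driver_loaded]. Adds driver_loaded.
Round 3: rule 8 [driver_loaded, ship_unit => boot_ok]. Adds boot_ok.
Round 4: rule 2 [driver_loaded, boot_ok => safe_mode]; rule 5 [boot_ok, replace_psu => psu_ok]. Adds safe_mode, psu_ok.
safe_mode first appears in round 4.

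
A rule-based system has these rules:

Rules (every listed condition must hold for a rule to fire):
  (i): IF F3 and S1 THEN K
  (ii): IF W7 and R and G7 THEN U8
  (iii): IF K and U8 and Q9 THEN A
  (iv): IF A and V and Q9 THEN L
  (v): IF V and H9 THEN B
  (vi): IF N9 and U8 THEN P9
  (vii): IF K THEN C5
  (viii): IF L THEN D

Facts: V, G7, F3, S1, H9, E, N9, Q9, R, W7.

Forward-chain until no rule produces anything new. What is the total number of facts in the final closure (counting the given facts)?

Round 1 — (i), (ii), (v), derive K, U8, B.
Round 2 — (iii), (vi), (vii), derive A, P9, C5.
Round 3 — (iv), derive L.
Round 4 — (viii), derive D.
Closure: {A, B, C5, D, E, F3, G7, H9, K, L, N9, P9, Q9, R, S1, U8, V, W7} — 18 facts.

18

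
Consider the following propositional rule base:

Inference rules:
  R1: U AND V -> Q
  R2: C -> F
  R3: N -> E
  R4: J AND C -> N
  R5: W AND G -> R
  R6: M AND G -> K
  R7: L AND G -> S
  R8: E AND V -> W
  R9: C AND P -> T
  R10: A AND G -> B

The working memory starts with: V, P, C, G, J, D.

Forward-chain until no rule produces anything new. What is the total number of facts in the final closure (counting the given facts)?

12

Round 1: R2 [C -> F]; R4 [J AND C -> N]; R9 [C AND P -> T]. New: F, N, T.
Round 2: R3 [N -> E]. New: E.
Round 3: R8 [E AND V -> W]. New: W.
Round 4: R5 [W AND G -> R]. New: R.
Closure: {C, D, E, F, G, J, N, P, R, T, V, W} — 12 facts.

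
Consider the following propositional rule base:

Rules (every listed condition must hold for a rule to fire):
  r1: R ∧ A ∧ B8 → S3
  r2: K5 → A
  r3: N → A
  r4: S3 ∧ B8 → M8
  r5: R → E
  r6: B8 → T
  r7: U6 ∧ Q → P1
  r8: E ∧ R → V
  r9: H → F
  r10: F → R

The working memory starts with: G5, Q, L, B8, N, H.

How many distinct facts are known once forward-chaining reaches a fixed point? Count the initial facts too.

Round 1: r3 [N → A]; r6 [B8 → T]; r9 [H → F]. Adds A, T, F.
Round 2: r10 [F → R]. Adds R.
Round 3: r1 [R ∧ A ∧ B8 → S3]; r5 [R → E]. Adds S3, E.
Round 4: r4 [S3 ∧ B8 → M8]; r8 [E ∧ R → V]. Adds M8, V.
Closure: {A, B8, E, F, G5, H, L, M8, N, Q, R, S3, T, V} — 14 facts.

14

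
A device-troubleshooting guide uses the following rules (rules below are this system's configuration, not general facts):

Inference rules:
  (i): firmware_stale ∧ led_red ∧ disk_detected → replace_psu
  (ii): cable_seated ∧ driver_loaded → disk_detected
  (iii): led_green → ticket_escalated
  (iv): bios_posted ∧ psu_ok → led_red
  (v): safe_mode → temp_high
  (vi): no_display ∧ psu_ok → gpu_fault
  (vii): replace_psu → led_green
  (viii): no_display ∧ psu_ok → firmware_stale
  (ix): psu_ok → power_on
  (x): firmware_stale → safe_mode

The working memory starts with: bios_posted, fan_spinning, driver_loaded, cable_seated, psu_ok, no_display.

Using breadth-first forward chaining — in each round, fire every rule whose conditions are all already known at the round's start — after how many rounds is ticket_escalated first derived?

Round 1: (ii) [cable_seated ∧ driver_loaded → disk_detected]; (iv) [bios_posted ∧ psu_ok → led_red]; (vi) [no_display ∧ psu_ok → gpu_fault]; (viii) [no_display ∧ psu_ok → firmware_stale]; (ix) [psu_ok → power_on]. New: disk_detected, led_red, gpu_fault, firmware_stale, power_on.
Round 2: (i) [firmware_stale ∧ led_red ∧ disk_detected → replace_psu]; (x) [firmware_stale → safe_mode]. New: replace_psu, safe_mode.
Round 3: (v) [safe_mode → temp_high]; (vii) [replace_psu → led_green]. New: temp_high, led_green.
Round 4: (iii) [led_green → ticket_escalated]. New: ticket_escalated.
ticket_escalated first appears in round 4.

4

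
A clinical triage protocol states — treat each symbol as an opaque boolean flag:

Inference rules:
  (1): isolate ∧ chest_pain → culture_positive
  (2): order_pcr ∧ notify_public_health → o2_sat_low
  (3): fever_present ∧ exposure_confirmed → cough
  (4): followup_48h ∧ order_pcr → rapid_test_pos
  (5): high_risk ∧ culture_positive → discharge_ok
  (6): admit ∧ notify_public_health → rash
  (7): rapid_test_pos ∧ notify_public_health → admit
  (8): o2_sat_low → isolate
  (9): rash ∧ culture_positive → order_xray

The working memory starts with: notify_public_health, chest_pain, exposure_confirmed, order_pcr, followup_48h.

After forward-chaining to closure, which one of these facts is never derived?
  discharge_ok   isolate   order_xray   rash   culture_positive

discharge_ok

Round 1: (2) [order_pcr ∧ notify_public_health → o2_sat_low]; (4) [followup_48h ∧ order_pcr → rapid_test_pos]. New: o2_sat_low, rapid_test_pos.
Round 2: (7) [rapid_test_pos ∧ notify_public_health → admit]; (8) [o2_sat_low → isolate]. New: admit, isolate.
Round 3: (1) [isolate ∧ chest_pain → culture_positive]; (6) [admit ∧ notify_public_health → rash]. New: culture_positive, rash.
Round 4: (9) [rash ∧ culture_positive → order_xray]. New: order_xray.
Derived: rash (round 3), order_xray (round 4), isolate (round 2), culture_positive (round 3). discharge_ok never appears in any round.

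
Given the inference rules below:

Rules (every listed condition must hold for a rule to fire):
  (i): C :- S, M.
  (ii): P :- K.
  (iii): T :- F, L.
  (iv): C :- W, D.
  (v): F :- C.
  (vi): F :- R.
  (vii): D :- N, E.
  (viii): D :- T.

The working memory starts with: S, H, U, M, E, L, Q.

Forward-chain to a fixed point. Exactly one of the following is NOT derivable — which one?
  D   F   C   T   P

[1] (i) [C :- S, M.]. ⇒ new: C.
[2] (v) [F :- C.]. ⇒ new: F.
[3] (iii) [T :- F, L.]. ⇒ new: T.
[4] (viii) [D :- T.]. ⇒ new: D.
Derived: T (round 3), F (round 2), C (round 1), D (round 4). P never appears in any round.

P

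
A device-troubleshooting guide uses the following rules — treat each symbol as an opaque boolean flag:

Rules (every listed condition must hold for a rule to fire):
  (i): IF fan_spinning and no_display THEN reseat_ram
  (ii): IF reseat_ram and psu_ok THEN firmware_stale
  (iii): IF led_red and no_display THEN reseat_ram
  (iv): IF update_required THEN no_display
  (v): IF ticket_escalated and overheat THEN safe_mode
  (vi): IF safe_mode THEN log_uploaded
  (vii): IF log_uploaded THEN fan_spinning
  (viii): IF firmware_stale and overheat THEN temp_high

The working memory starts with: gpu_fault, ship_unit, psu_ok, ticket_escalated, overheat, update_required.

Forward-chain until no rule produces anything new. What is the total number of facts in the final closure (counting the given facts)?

Round 1 — (iv), (v), derive no_display, safe_mode.
Round 2 — (vi), derive log_uploaded.
Round 3 — (vii), derive fan_spinning.
Round 4 — (i), derive reseat_ram.
Round 5 — (ii), derive firmware_stale.
Round 6 — (viii), derive temp_high.
Closure: {fan_spinning, firmware_stale, gpu_fault, log_uploaded, no_display, overheat, psu_ok, reseat_ram, safe_mode, ship_unit, temp_high, ticket_escalated, update_required} — 13 facts.

13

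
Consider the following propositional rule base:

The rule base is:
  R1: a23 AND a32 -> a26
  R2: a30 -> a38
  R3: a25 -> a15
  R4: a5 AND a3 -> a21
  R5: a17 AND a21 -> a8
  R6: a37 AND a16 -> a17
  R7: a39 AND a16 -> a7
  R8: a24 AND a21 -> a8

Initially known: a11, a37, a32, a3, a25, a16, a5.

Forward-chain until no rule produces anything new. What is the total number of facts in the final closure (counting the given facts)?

Round 1 fires R3, R4, R6, giving a15, a21, a17.
Round 2 fires R5, giving a8.
Closure: {a11, a15, a16, a17, a21, a25, a3, a32, a37, a5, a8} — 11 facts.

11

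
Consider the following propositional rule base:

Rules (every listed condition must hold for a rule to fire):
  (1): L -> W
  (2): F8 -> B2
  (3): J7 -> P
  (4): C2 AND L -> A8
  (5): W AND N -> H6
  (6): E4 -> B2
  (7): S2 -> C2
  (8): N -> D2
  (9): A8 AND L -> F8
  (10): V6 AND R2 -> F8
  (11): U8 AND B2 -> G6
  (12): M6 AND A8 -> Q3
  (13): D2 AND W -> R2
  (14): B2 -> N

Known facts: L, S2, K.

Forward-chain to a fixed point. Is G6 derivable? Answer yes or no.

no

Round 1: (1) [L -> W]; (7) [S2 -> C2]. Adds W, C2.
Round 2: (4) [C2 AND L -> A8]. Adds A8.
Round 3: (9) [A8 AND L -> F8]. Adds F8.
Round 4: (2) [F8 -> B2]. Adds B2.
Round 5: (14) [B2 -> N]. Adds N.
Round 6: (5) [W AND N -> H6]; (8) [N -> D2]. Adds H6, D2.
Round 7: (13) [D2 AND W -> R2]. Adds R2.
Fixed point reached. G6 is concluded only by (11); (11) needs U8 (never derived).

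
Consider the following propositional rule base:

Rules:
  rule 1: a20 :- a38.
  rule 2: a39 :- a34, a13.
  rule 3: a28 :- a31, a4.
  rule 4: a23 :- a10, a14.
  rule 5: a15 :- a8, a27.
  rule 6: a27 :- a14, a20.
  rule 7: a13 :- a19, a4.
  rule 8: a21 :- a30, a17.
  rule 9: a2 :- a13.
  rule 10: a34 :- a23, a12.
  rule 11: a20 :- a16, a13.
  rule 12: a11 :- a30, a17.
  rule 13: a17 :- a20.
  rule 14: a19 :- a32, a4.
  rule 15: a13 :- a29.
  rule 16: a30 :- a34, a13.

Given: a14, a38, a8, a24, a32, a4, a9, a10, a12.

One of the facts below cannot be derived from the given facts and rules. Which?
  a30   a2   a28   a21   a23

a28

Round 1 fires rule 1, rule 4, rule 14, giving a20, a23, a19.
Round 2 fires rule 6, rule 7, rule 10, rule 13, giving a27, a13, a34, a17.
Round 3 fires rule 2, rule 5, rule 9, rule 16, giving a39, a15, a2, a30.
Round 4 fires rule 8, rule 12, giving a21, a11.
Derived: a30 (round 3), a23 (round 1), a2 (round 3), a21 (round 4). a28 never appears in any round.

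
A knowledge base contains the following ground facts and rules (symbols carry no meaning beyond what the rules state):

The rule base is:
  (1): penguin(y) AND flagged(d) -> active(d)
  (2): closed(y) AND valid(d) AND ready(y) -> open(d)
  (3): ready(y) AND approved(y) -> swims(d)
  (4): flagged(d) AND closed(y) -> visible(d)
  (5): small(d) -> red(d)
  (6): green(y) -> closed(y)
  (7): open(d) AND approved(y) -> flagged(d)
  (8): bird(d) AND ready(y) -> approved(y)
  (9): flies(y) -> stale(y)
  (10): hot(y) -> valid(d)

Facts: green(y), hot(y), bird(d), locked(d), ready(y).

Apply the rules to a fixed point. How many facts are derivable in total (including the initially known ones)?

[1] (6) [green(y) -> closed(y)]; (8) [bird(d) AND ready(y) -> approved(y)]; (10) [hot(y) -> valid(d)]. ⇒ new: closed(y), approved(y), valid(d).
[2] (2) [closed(y) AND valid(d) AND ready(y) -> open(d)]; (3) [ready(y) AND approved(y) -> swims(d)]. ⇒ new: open(d), swims(d).
[3] (7) [open(d) AND approved(y) -> flagged(d)]. ⇒ new: flagged(d).
[4] (4) [flagged(d) AND closed(y) -> visible(d)]. ⇒ new: visible(d).
Closure: {approved(y), bird(d), closed(y), flagged(d), green(y), hot(y), locked(d), open(d), ready(y), swims(d), valid(d), visible(d)} — 12 facts.

12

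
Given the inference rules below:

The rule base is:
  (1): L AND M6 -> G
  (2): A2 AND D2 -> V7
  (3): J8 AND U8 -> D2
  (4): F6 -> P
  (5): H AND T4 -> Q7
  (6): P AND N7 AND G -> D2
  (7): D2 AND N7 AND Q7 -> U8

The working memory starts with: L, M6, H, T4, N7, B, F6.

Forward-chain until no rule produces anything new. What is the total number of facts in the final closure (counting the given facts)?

12

Round 1 fires (1), (4), (5), giving G, P, Q7.
Round 2 fires (6), giving D2.
Round 3 fires (7), giving U8.
Closure: {B, D2, F6, G, H, L, M6, N7, P, Q7, T4, U8} — 12 facts.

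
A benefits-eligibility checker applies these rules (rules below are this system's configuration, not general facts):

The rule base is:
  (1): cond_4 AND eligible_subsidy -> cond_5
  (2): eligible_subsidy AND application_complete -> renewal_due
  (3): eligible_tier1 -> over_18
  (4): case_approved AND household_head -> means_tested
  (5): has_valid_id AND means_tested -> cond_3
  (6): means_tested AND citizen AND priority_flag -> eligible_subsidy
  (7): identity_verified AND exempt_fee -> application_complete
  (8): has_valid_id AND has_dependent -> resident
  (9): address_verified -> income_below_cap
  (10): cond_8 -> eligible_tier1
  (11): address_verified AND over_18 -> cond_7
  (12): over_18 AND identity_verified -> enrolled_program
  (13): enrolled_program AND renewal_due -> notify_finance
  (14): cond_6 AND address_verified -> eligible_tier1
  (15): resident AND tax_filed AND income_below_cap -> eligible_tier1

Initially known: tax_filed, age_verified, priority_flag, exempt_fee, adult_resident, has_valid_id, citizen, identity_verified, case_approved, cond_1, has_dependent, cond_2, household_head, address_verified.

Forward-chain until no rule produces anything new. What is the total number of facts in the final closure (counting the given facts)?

26

Round 1 — (4), (7), (8), (9), derive means_tested, application_complete, resident, income_below_cap.
Round 2 — (5), (6), (15), derive cond_3, eligible_subsidy, eligible_tier1.
Round 3 — (2), (3), derive renewal_due, over_18.
Round 4 — (11), (12), derive cond_7, enrolled_program.
Round 5 — (13), derive notify_finance.
Closure: {address_verified, adult_resident, age_verified, application_complete, case_approved, citizen, cond_1, cond_2, cond_3, cond_7, eligible_subsidy, eligible_tier1, enrolled_program, exempt_fee, has_dependent, has_valid_id, household_head, identity_verified, income_below_cap, means_tested, notify_finance, over_18, priority_flag, renewal_due, resident, tax_filed} — 26 facts.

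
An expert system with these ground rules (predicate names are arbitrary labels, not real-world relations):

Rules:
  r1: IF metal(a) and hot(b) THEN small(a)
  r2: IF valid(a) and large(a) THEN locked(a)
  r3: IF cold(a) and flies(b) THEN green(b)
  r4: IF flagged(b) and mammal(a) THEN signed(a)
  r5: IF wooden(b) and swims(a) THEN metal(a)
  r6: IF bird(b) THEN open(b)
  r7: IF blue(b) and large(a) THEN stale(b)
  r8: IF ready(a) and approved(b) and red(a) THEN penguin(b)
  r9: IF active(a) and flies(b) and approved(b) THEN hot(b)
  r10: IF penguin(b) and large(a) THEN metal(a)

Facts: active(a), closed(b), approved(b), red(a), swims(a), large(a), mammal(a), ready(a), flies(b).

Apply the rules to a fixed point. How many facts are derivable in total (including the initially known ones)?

13

Round 1 — r8, r9, derive penguin(b), hot(b).
Round 2 — r10, derive metal(a).
Round 3 — r1, derive small(a).
Closure: {active(a), approved(b), closed(b), flies(b), hot(b), large(a), mammal(a), metal(a), penguin(b), ready(a), red(a), small(a), swims(a)} — 13 facts.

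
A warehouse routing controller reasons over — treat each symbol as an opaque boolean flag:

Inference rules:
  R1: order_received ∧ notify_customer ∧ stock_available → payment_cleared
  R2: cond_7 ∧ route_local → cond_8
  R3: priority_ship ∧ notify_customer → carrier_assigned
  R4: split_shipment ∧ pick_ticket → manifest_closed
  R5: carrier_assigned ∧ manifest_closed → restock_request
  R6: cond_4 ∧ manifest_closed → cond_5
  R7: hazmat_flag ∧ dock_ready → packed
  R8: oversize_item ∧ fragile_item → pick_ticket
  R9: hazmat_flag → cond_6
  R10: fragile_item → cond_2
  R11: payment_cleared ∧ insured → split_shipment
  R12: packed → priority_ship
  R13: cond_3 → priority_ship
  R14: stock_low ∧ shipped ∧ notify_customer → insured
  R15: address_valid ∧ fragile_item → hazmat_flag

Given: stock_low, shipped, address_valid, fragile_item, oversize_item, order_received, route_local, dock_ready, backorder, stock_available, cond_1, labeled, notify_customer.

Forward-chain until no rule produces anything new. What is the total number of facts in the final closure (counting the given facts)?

Round 1: R1 [order_received ∧ notify_customer ∧ stock_available → payment_cleared]; R8 [oversize_item ∧ fragile_item → pick_ticket]; R10 [fragile_item → cond_2]; R14 [stock_low ∧ shipped ∧ notify_customer → insured]; R15 [address_valid ∧ fragile_item → hazmat_flag]. New: payment_cleared, pick_ticket, cond_2, insured, hazmat_flag.
Round 2: R7 [hazmat_flag ∧ dock_ready → packed]; R9 [hazmat_flag → cond_6]; R11 [payment_cleared ∧ insured → split_shipment]. New: packed, cond_6, split_shipment.
Round 3: R4 [split_shipment ∧ pick_ticket → manifest_closed]; R12 [packed → priority_ship]. New: manifest_closed, priority_ship.
Round 4: R3 [priority_ship ∧ notify_customer → carrier_assigned]. New: carrier_assigned.
Round 5: R5 [carrier_assigned ∧ manifest_closed → restock_request]. New: restock_request.
Closure: {address_valid, backorder, carrier_assigned, cond_1, cond_2, cond_6, dock_ready, fragile_item, hazmat_flag, insured, labeled, manifest_closed, notify_customer, order_received, oversize_item, packed, payment_cleared, pick_ticket, priority_ship, restock_request, route_local, shipped, split_shipment, stock_available, stock_low} — 25 facts.

25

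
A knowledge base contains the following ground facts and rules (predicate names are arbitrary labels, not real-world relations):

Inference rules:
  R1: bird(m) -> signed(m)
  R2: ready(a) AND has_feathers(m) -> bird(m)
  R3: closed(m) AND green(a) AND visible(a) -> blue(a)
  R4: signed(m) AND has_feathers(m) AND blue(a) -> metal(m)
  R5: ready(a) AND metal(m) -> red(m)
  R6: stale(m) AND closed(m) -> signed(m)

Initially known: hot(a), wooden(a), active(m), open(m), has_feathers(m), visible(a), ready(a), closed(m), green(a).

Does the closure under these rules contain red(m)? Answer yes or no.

yes

Round 1 — R2, R3, derive bird(m), blue(a).
Round 2 — R1, derive signed(m).
Round 3 — R4, derive metal(m).
Round 4 — R5, derive red(m).
red(m) appears in round 4, so it is derivable.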